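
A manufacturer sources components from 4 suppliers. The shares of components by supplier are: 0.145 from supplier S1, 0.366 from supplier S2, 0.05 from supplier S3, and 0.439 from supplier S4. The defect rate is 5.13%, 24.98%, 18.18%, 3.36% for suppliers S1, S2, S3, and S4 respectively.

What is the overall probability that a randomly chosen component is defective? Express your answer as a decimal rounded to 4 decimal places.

0.1227

Using total probability over the partition,
P(D) = P(D|S1)·P(S1) + P(D|S2)·P(S2) + P(D|S3)·P(S3) + P(D|S4)·P(S4)
      = 0.0513·0.145 + 0.2498·0.366 + 0.1818·0.05 + 0.0336·0.439
      = 0.0074385 + 0.0914268 + 0.00909 + 0.0147504 = 0.1227057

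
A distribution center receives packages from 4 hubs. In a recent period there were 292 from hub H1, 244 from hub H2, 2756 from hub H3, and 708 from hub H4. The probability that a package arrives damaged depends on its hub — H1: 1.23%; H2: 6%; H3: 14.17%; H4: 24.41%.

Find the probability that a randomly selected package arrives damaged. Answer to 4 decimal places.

Total: 292 + 244 + 2756 + 708 = 4000.
P(H1) = 292/4000 = 0.073. P(H2) = 244/4000 = 0.061. P(H3) = 2756/4000 = 0.689. P(H4) = 708/4000 = 0.177.
Summing over the partition,
P(D) = P(D|H1)·P(H1) + P(D|H2)·P(H2) + P(D|H3)·P(H3) + P(D|H4)·P(H4)
      = 0.0123·0.073 + 0.06·0.061 + 0.1417·0.689 + 0.2441·0.177
      = 0.0008979 + 0.00366 + 0.0976313 + 0.0432057 = 0.1453949

0.1454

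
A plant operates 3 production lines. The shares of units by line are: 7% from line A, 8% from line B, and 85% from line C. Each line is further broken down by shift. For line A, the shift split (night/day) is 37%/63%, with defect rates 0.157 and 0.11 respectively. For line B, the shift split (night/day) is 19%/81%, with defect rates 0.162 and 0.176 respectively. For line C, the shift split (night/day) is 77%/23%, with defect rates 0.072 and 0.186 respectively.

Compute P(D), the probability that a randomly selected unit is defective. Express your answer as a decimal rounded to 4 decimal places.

P(D|A) = 0.37·0.157 + 0.63·0.11 = 0.05809 + 0.0693 = 0.12739
P(D|B) = 0.19·0.162 + 0.81·0.176 = 0.03078 + 0.14256 = 0.17334
P(D|C) = 0.77·0.072 + 0.23·0.186 = 0.05544 + 0.04278 = 0.09822
Then overall,
P(D) = 0.07·0.12739 + 0.08·0.17334 + 0.85·0.09822
      = 0.0089173 + 0.0138672 + 0.083487 = 0.1062715

0.1063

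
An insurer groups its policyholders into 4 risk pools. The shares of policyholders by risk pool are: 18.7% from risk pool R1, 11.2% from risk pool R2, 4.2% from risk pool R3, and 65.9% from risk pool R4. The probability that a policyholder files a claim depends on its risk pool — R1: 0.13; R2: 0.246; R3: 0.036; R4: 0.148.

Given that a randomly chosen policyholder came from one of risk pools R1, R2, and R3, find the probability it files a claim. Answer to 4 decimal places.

Let S = {R1, R2, R3}.
P(S) = 0.187 + 0.112 + 0.042 = 0.341.
P(C ∩ S) = 0.13·0.187 + 0.246·0.112 + 0.036·0.042 = 0.02431 + 0.027552 + 0.001512 = 0.053374.
P(C | S) = 0.053374 / 0.341 = 0.156522…

0.1565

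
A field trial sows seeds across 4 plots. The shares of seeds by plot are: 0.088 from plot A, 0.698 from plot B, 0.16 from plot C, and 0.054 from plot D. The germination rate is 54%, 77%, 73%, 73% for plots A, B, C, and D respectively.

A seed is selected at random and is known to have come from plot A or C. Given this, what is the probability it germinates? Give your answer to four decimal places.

0.6626

Let S = {A, C}.
P(S) = 0.088 + 0.16 = 0.248.
P(G ∩ S) = 0.54·0.088 + 0.73·0.16 = 0.04752 + 0.1168 = 0.16432.
P(G | S) = 0.16432 / 0.248 = 0.662581…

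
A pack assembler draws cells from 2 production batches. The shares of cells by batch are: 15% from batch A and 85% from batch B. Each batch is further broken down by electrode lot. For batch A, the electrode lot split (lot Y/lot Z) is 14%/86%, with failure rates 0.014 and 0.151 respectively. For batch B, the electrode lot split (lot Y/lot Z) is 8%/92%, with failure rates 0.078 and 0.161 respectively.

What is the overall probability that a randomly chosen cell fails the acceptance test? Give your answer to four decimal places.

P(F) ≈ 0.1510

P(F|A) = 0.14·0.014 + 0.86·0.151 = 0.00196 + 0.12986 = 0.13182
P(F|B) = 0.08·0.078 + 0.92·0.161 = 0.00624 + 0.14812 = 0.15436
Then overall,
P(F) = 0.15·0.13182 + 0.85·0.15436
      = 0.019773 + 0.131206 = 0.150979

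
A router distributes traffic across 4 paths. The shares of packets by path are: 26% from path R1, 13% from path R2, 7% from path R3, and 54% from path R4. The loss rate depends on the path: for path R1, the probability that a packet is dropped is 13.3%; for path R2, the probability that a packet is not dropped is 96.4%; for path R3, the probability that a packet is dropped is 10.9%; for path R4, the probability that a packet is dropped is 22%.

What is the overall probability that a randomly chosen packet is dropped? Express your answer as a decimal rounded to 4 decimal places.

P(L|R2) = 1 − 0.964 = 0.036.
P(L) = P(L|R1)·P(R1) + P(L|R2)·P(R2) + P(L|R3)·P(R3) + P(L|R4)·P(R4)
      = 0.133·0.26 + 0.036·0.13 + 0.109·0.07 + 0.22·0.54
      = 0.03458 + 0.00468 + 0.00763 + 0.1188 = 0.16569

P(L) ≈ 0.1657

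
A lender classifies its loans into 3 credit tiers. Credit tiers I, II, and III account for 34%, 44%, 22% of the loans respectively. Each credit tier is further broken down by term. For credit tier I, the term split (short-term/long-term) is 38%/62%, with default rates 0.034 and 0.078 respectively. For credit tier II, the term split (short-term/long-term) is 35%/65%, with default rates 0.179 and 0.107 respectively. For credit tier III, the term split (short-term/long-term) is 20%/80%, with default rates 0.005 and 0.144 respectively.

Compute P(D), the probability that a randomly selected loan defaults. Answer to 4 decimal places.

P(D|I) = 0.38·0.034 + 0.62·0.078 = 0.01292 + 0.04836 = 0.06128
P(D|II) = 0.35·0.179 + 0.65·0.107 = 0.06265 + 0.06955 = 0.1322
P(D|III) = 0.2·0.005 + 0.8·0.144 = 0.001 + 0.1152 = 0.1162
By total probability over the outer partition,
P(D) = 0.34·0.06128 + 0.44·0.1322 + 0.22·0.1162
      = 0.0208352 + 0.058168 + 0.025564 = 0.1045672

P(D) ≈ 0.1046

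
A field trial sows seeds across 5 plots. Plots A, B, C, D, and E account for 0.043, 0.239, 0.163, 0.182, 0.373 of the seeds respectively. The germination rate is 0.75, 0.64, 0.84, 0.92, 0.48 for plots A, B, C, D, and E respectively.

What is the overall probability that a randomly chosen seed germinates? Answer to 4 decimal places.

P(G) ≈ 0.6686

Using total probability over the partition,
P(G) = P(G|A)·P(A) + P(G|B)·P(B) + P(G|C)·P(C) + P(G|D)·P(D) + P(G|E)·P(E)
      = 0.75·0.043 + 0.64·0.239 + 0.84·0.163 + 0.92·0.182 + 0.48·0.373
      = 0.03225 + 0.15296 + 0.13692 + 0.16744 + 0.17904 = 0.66861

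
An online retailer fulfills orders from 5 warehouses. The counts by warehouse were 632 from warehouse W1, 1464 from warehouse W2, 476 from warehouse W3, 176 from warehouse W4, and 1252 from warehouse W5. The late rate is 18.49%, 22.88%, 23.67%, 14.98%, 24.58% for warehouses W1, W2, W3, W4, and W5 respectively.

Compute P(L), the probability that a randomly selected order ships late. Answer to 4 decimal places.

Total: 632 + 1464 + 476 + 176 + 1252 = 4000.
P(W1) = 632/4000 = 0.158. P(W2) = 1464/4000 = 0.366. P(W3) = 476/4000 = 0.119. P(W4) = 176/4000 = 0.044. P(W5) = 1252/4000 = 0.313.
By the law of total probability,
P(L) = P(L|W1)·P(W1) + P(L|W2)·P(W2) + P(L|W3)·P(W3) + P(L|W4)·P(W4) + P(L|W5)·P(W5)
      = 0.1849·0.158 + 0.2288·0.366 + 0.2367·0.119 + 0.1498·0.044 + 0.2458·0.313
      = 0.0292142 + 0.0837408 + 0.0281673 + 0.0065912 + 0.0769354 = 0.2246489

P(L) ≈ 0.2246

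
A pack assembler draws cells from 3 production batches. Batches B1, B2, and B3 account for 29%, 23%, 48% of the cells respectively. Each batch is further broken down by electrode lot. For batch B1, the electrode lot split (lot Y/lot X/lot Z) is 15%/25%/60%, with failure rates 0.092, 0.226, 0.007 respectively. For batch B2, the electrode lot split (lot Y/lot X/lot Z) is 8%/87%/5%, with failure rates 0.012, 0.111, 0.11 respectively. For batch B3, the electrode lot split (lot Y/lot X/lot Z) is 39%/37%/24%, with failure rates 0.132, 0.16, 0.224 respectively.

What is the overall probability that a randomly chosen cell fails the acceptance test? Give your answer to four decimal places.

0.1242

P(F|B1) = 0.15·0.092 + 0.25·0.226 + 0.6·0.007 = 0.0138 + 0.0565 + 0.0042 = 0.0745
P(F|B2) = 0.08·0.012 + 0.87·0.111 + 0.05·0.11 = 0.00096 + 0.09657 + 0.0055 = 0.10303
P(F|B3) = 0.39·0.132 + 0.37·0.16 + 0.24·0.224 = 0.05148 + 0.0592 + 0.05376 = 0.16444
Then overall,
P(F) = 0.29·0.0745 + 0.23·0.10303 + 0.48·0.16444
      = 0.021605 + 0.0236969 + 0.0789312 = 0.1242331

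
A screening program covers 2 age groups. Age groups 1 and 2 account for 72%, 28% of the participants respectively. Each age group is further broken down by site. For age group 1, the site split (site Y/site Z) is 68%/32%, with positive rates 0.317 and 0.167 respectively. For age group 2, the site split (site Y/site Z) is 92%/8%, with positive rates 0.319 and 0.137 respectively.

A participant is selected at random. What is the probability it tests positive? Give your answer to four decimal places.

P(T|1) = 0.68·0.317 + 0.32·0.167 = 0.21556 + 0.05344 = 0.269
P(T|2) = 0.92·0.319 + 0.08·0.137 = 0.29348 + 0.01096 = 0.30444
Then overall,
P(T) = 0.72·0.269 + 0.28·0.30444
      = 0.19368 + 0.0852432 = 0.2789232

P(T) ≈ 0.2789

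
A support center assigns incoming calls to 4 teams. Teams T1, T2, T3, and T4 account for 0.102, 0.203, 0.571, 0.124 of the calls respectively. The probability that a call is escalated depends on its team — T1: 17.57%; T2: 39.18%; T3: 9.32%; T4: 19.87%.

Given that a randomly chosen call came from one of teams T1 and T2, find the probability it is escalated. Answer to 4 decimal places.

Let S = {T1, T2}.
P(S) = 0.102 + 0.203 = 0.305.
P(E ∩ S) = 0.1757·0.102 + 0.3918·0.203 = 0.0179214 + 0.0795354 = 0.0974568.
P(E | S) = 0.0974568 / 0.305 = 0.319530…

P(E|S) ≈ 0.3195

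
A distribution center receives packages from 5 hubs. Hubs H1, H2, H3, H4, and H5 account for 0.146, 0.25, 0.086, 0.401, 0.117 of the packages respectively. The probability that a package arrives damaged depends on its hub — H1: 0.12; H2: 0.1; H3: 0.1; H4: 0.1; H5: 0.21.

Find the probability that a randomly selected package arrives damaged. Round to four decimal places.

P(D) = P(D|H1)·P(H1) + P(D|H2)·P(H2) + P(D|H3)·P(H3) + P(D|H4)·P(H4) + P(D|H5)·P(H5)
      = 0.12·0.146 + 0.1·0.25 + 0.1·0.086 + 0.1·0.401 + 0.21·0.117
      = 0.01752 + 0.025 + 0.0086 + 0.0401 + 0.02457 = 0.11579

0.1158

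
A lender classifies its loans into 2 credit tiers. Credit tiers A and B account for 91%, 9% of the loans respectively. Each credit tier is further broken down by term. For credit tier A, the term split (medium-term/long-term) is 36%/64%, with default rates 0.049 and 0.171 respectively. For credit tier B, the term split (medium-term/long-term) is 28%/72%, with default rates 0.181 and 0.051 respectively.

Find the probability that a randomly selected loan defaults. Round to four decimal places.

P(D) ≈ 0.1235

P(D|A) = 0.36·0.049 + 0.64·0.171 = 0.01764 + 0.10944 = 0.12708
P(D|B) = 0.28·0.181 + 0.72·0.051 = 0.05068 + 0.03672 = 0.0874
By total probability over the outer partition,
P(D) = 0.91·0.12708 + 0.09·0.0874
      = 0.1156428 + 0.007866 = 0.1235088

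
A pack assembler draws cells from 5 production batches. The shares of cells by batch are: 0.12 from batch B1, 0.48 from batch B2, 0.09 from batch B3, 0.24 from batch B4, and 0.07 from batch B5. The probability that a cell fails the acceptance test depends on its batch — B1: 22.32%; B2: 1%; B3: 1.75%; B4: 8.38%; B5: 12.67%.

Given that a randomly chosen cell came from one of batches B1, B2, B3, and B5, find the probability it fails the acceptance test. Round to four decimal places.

0.0553

Let S = {B1, B2, B3, B5}.
P(S) = 0.12 + 0.48 + 0.09 + 0.07 = 0.76.
P(F ∩ S) = 0.2232·0.12 + 0.01·0.48 + 0.0175·0.09 + 0.1267·0.07 = 0.026784 + 0.0048 + 0.001575 + 0.008869 = 0.042028.
P(F | S) = 0.042028 / 0.76 = 0.055300…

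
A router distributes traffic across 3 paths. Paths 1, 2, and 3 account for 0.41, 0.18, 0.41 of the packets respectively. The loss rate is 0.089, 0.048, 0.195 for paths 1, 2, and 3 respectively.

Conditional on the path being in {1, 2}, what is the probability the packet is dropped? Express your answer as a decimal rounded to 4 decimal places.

0.0765

Let S = {1, 2}.
P(S) = 0.41 + 0.18 = 0.59.
P(L ∩ S) = 0.089·0.41 + 0.048·0.18 = 0.03649 + 0.00864 = 0.04513.
P(L | S) = 0.04513 / 0.59 = 0.076492…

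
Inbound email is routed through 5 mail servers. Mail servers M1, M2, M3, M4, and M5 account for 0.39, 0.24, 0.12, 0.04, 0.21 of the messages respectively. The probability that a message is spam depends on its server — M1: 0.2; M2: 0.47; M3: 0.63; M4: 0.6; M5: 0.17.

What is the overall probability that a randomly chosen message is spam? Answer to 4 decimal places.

P(S) = P(S|M1)·P(M1) + P(S|M2)·P(M2) + P(S|M3)·P(M3) + P(S|M4)·P(M4) + P(S|M5)·P(M5)
      = 0.2·0.39 + 0.47·0.24 + 0.63·0.12 + 0.6·0.04 + 0.17·0.21
      = 0.078 + 0.1128 + 0.0756 + 0.024 + 0.0357 = 0.3261

0.3261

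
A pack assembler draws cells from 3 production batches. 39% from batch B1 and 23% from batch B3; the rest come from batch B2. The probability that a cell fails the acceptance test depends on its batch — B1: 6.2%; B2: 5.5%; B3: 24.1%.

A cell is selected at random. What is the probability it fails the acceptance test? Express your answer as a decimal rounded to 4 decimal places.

0.1005

P(B2) = 1 − (0.39 + 0.23) = 0.38.
P(F) = P(F|B1)·P(B1) + P(F|B2)·P(B2) + P(F|B3)·P(B3)
      = 0.062·0.39 + 0.055·0.38 + 0.241·0.23
      = 0.02418 + 0.0209 + 0.05543 = 0.10051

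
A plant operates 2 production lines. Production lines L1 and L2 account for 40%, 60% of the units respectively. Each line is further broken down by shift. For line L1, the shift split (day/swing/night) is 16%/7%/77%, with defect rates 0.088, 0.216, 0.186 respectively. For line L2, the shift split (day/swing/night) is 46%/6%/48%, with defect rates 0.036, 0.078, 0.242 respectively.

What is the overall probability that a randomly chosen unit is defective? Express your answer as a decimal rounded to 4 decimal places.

P(D|L1) = 0.16·0.088 + 0.07·0.216 + 0.77·0.186 = 0.01408 + 0.01512 + 0.14322 = 0.17242
P(D|L2) = 0.46·0.036 + 0.06·0.078 + 0.48·0.242 = 0.01656 + 0.00468 + 0.11616 = 0.1374
Then overall,
P(D) = 0.4·0.17242 + 0.6·0.1374
      = 0.068968 + 0.08244 = 0.151408

0.1514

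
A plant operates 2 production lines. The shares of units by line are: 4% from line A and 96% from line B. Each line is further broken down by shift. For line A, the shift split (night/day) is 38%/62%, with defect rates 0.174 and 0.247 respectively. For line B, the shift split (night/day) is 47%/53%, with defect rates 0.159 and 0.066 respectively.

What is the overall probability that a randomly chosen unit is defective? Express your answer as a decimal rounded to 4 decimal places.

P(D|A) = 0.38·0.174 + 0.62·0.247 = 0.06612 + 0.15314 = 0.21926
P(D|B) = 0.47·0.159 + 0.53·0.066 = 0.07473 + 0.03498 = 0.10971
By total probability over the outer partition,
P(D) = 0.04·0.21926 + 0.96·0.10971
      = 0.0087704 + 0.1053216 = 0.114092

P(D) ≈ 0.1141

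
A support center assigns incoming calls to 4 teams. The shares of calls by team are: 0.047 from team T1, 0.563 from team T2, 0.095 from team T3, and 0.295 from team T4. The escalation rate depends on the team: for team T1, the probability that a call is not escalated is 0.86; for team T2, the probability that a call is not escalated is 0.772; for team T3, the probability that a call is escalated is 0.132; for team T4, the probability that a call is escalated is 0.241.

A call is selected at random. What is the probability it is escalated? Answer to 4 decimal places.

0.2186

P(E|T1) = 1 − 0.86 = 0.14.
P(E|T2) = 1 − 0.772 = 0.228.
P(E) = P(E|T1)·P(T1) + P(E|T2)·P(T2) + P(E|T3)·P(T3) + P(E|T4)·P(T4)
      = 0.14·0.047 + 0.228·0.563 + 0.132·0.095 + 0.241·0.295
      = 0.00658 + 0.128364 + 0.01254 + 0.071095 = 0.218579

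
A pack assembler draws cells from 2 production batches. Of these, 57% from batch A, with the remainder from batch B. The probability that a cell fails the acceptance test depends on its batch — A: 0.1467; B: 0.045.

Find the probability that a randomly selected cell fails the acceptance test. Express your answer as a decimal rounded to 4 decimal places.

P(B) = 1 − (0.57) = 0.43.
Summing over the partition,
P(F) = P(F|A)·P(A) + P(F|B)·P(B)
      = 0.1467·0.57 + 0.045·0.43
      = 0.083619 + 0.01935 = 0.102969

P(F) ≈ 0.1030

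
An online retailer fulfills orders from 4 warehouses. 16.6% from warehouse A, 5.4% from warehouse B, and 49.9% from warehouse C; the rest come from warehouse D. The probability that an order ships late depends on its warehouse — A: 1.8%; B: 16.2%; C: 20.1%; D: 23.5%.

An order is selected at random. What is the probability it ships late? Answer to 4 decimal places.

P(L) ≈ 0.1781

P(D) = 1 − (0.166 + 0.054 + 0.499) = 0.281.
By the law of total probability,
P(L) = P(L|A)·P(A) + P(L|B)·P(B) + P(L|C)·P(C) + P(L|D)·P(D)
      = 0.018·0.166 + 0.162·0.054 + 0.201·0.499 + 0.235·0.281
      = 0.002988 + 0.008748 + 0.100299 + 0.066035 = 0.17807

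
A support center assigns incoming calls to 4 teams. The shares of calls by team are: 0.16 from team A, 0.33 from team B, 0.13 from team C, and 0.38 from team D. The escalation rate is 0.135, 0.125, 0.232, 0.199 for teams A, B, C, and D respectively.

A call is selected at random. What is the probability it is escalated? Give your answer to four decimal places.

Using total probability over the partition,
P(E) = P(E|A)·P(A) + P(E|B)·P(B) + P(E|C)·P(C) + P(E|D)·P(D)
      = 0.135·0.16 + 0.125·0.33 + 0.232·0.13 + 0.199·0.38
      = 0.0216 + 0.04125 + 0.03016 + 0.07562 = 0.16863

0.1686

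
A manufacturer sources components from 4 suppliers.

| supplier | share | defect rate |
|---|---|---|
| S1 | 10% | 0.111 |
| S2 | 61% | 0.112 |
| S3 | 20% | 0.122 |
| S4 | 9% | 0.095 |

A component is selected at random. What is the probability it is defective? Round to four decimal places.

0.1124

P(D) = P(D|S1)·P(S1) + P(D|S2)·P(S2) + P(D|S3)·P(S3) + P(D|S4)·P(S4)
      = 0.111·0.1 + 0.112·0.61 + 0.122·0.2 + 0.095·0.09
      = 0.0111 + 0.06832 + 0.0244 + 0.00855 = 0.11237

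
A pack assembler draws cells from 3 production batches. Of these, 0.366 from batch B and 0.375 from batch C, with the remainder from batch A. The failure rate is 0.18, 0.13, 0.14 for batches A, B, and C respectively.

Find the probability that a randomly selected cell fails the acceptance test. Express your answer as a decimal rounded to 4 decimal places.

P(A) = 1 − (0.366 + 0.375) = 0.259.
Using total probability over the partition,
P(F) = P(F|A)·P(A) + P(F|B)·P(B) + P(F|C)·P(C)
      = 0.18·0.259 + 0.13·0.366 + 0.14·0.375
      = 0.04662 + 0.04758 + 0.0525 = 0.1467

0.1467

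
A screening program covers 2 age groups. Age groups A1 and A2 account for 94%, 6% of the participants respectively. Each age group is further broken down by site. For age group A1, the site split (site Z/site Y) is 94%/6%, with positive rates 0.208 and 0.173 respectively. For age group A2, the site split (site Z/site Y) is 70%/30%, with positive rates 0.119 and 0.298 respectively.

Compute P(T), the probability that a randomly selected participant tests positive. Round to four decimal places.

P(T|A1) = 0.94·0.208 + 0.06·0.173 = 0.19552 + 0.01038 = 0.2059
P(T|A2) = 0.7·0.119 + 0.3·0.298 = 0.0833 + 0.0894 = 0.1727
Then overall,
P(T) = 0.94·0.2059 + 0.06·0.1727
      = 0.193546 + 0.010362 = 0.203908

P(T) ≈ 0.2039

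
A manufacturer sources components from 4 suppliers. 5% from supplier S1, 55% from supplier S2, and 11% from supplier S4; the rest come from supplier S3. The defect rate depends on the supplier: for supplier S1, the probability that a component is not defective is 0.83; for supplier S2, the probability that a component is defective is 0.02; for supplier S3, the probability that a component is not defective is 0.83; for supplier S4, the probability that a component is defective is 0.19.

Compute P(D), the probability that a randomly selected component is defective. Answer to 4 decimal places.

P(S3) = 1 − (0.05 + 0.55 + 0.11) = 0.29.
P(D|S1) = 1 − 0.83 = 0.17.
P(D|S3) = 1 − 0.83 = 0.17.
P(D) = P(D|S1)·P(S1) + P(D|S2)·P(S2) + P(D|S3)·P(S3) + P(D|S4)·P(S4)
      = 0.17·0.05 + 0.02·0.55 + 0.17·0.29 + 0.19·0.11
      = 0.0085 + 0.011 + 0.0493 + 0.0209 = 0.0897

P(D) ≈ 0.0897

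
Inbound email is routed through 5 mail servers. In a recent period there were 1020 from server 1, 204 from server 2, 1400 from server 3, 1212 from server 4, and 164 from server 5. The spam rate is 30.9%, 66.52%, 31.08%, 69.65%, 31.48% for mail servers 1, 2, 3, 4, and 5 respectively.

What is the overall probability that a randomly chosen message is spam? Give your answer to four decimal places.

P(S) ≈ 0.4454

Total: 1020 + 204 + 1400 + 1212 + 164 = 4000.
P(1) = 1020/4000 = 0.255. P(2) = 204/4000 = 0.051. P(3) = 1400/4000 = 0.35. P(4) = 1212/4000 = 0.303. P(5) = 164/4000 = 0.041.
P(S) = P(S|1)·P(1) + P(S|2)·P(2) + P(S|3)·P(3) + P(S|4)·P(4) + P(S|5)·P(5)
      = 0.309·0.255 + 0.6652·0.051 + 0.3108·0.35 + 0.6965·0.303 + 0.3148·0.041
      = 0.078795 + 0.0339252 + 0.10878 + 0.2110395 + 0.0129068 = 0.4454465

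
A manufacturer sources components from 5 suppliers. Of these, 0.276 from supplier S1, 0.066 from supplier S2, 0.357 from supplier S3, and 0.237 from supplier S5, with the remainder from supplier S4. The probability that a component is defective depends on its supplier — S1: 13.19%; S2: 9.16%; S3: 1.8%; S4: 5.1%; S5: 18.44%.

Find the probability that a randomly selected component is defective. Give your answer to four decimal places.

0.0958

P(S4) = 1 − (0.276 + 0.066 + 0.357 + 0.237) = 0.064.
P(D) = P(D|S1)·P(S1) + P(D|S2)·P(S2) + P(D|S3)·P(S3) + P(D|S4)·P(S4) + P(D|S5)·P(S5)
      = 0.1319·0.276 + 0.0916·0.066 + 0.018·0.357 + 0.051·0.064 + 0.1844·0.237
      = 0.0364044 + 0.0060456 + 0.006426 + 0.003264 + 0.0437028 = 0.0958428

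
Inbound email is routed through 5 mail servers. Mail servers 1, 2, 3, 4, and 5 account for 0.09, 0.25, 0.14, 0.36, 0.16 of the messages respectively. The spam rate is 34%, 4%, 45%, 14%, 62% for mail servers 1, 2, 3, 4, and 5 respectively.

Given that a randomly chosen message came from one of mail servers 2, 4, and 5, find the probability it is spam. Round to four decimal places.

0.2073

Let J = {2, 4, 5}.
P(J) = 0.25 + 0.36 + 0.16 = 0.77.
P(S ∩ J) = 0.04·0.25 + 0.14·0.36 + 0.62·0.16 = 0.01 + 0.0504 + 0.0992 = 0.1596.
P(S | J) = 0.1596 / 0.77 = 0.207273…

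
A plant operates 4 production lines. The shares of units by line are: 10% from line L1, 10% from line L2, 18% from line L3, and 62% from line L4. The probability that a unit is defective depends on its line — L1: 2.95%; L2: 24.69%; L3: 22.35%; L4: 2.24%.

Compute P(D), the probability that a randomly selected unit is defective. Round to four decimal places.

P(D) ≈ 0.0818

By the law of total probability,
P(D) = P(D|L1)·P(L1) + P(D|L2)·P(L2) + P(D|L3)·P(L3) + P(D|L4)·P(L4)
      = 0.0295·0.1 + 0.2469·0.1 + 0.2235·0.18 + 0.0224·0.62
      = 0.00295 + 0.02469 + 0.04023 + 0.013888 = 0.081758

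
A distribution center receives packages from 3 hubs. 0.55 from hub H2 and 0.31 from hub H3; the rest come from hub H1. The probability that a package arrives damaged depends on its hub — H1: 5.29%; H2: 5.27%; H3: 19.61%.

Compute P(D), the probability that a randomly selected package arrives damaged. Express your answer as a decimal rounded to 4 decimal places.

0.0972

P(H1) = 1 − (0.55 + 0.31) = 0.14.
Using total probability over the partition,
P(D) = P(D|H1)·P(H1) + P(D|H2)·P(H2) + P(D|H3)·P(H3)
      = 0.0529·0.14 + 0.0527·0.55 + 0.1961·0.31
      = 0.007406 + 0.028985 + 0.060791 = 0.097182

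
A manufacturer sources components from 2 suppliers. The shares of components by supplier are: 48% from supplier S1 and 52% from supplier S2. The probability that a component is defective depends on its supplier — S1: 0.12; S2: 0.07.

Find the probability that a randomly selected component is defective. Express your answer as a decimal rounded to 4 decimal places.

P(D) ≈ 0.0940

P(D) = P(D|S1)·P(S1) + P(D|S2)·P(S2)
      = 0.12·0.48 + 0.07·0.52
      = 0.0576 + 0.0364 = 0.094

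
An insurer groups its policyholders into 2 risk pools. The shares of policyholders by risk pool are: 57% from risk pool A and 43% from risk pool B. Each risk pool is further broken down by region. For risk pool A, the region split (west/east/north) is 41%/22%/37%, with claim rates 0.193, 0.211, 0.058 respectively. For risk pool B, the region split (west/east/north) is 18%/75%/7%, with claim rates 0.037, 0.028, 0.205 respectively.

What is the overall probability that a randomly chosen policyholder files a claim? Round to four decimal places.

P(C|A) = 0.41·0.193 + 0.22·0.211 + 0.37·0.058 = 0.07913 + 0.04642 + 0.02146 = 0.14701
P(C|B) = 0.18·0.037 + 0.75·0.028 + 0.07·0.205 = 0.00666 + 0.021 + 0.01435 = 0.04201
Then overall,
P(C) = 0.57·0.14701 + 0.43·0.04201
      = 0.0837957 + 0.0180643 = 0.10186

0.1019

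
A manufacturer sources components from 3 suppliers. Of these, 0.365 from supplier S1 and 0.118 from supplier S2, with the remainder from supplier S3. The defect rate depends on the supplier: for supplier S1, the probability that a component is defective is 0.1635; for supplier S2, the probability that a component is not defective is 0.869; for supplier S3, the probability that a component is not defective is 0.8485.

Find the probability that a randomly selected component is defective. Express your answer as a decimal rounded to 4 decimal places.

0.1535

P(S3) = 1 − (0.365 + 0.118) = 0.517.
P(D|S2) = 1 − 0.869 = 0.131.
P(D|S3) = 1 − 0.8485 = 0.1515.
P(D) = P(D|S1)·P(S1) + P(D|S2)·P(S2) + P(D|S3)·P(S3)
      = 0.1635·0.365 + 0.131·0.118 + 0.1515·0.517
      = 0.0596775 + 0.015458 + 0.0783255 = 0.153461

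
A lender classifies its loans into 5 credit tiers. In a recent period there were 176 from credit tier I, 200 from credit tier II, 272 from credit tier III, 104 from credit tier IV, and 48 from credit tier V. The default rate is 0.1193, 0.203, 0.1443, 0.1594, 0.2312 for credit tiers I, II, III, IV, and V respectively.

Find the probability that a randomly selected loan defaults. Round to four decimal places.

P(D) ≈ 0.1607

Total: 176 + 200 + 272 + 104 + 48 = 800.
P(I) = 176/800 = 0.22. P(II) = 200/800 = 0.25. P(III) = 272/800 = 0.34. P(IV) = 104/800 = 0.13. P(V) = 48/800 = 0.06.
P(D) = P(D|I)·P(I) + P(D|II)·P(II) + P(D|III)·P(III) + P(D|IV)·P(IV) + P(D|V)·P(V)
      = 0.1193·0.22 + 0.203·0.25 + 0.1443·0.34 + 0.1594·0.13 + 0.2312·0.06
      = 0.026246 + 0.05075 + 0.049062 + 0.020722 + 0.013872 = 0.160652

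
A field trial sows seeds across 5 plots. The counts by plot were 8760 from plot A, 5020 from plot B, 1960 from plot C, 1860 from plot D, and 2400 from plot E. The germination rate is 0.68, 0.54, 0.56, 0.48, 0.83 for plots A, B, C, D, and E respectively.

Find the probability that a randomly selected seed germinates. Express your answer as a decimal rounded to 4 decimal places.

P(G) ≈ 0.6325

Total: 8760 + 5020 + 1960 + 1860 + 2400 = 20000.
P(A) = 8760/20000 = 0.438. P(B) = 5020/20000 = 0.251. P(C) = 1960/20000 = 0.098. P(D) = 1860/20000 = 0.093. P(E) = 2400/20000 = 0.12.
P(G) = P(G|A)·P(A) + P(G|B)·P(B) + P(G|C)·P(C) + P(G|D)·P(D) + P(G|E)·P(E)
      = 0.68·0.438 + 0.54·0.251 + 0.56·0.098 + 0.48·0.093 + 0.83·0.12
      = 0.29784 + 0.13554 + 0.05488 + 0.04464 + 0.0996 = 0.6325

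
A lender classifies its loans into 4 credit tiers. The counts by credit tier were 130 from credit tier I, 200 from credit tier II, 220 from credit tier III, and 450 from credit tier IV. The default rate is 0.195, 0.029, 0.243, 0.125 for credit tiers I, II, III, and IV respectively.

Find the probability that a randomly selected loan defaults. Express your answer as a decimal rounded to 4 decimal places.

Total: 130 + 200 + 220 + 450 = 1000.
P(I) = 130/1000 = 0.13. P(II) = 200/1000 = 0.2. P(III) = 220/1000 = 0.22. P(IV) = 450/1000 = 0.45.
P(D) = P(D|I)·P(I) + P(D|II)·P(II) + P(D|III)·P(III) + P(D|IV)·P(IV)
      = 0.195·0.13 + 0.029·0.2 + 0.243·0.22 + 0.125·0.45
      = 0.02535 + 0.0058 + 0.05346 + 0.05625 = 0.14086

0.1409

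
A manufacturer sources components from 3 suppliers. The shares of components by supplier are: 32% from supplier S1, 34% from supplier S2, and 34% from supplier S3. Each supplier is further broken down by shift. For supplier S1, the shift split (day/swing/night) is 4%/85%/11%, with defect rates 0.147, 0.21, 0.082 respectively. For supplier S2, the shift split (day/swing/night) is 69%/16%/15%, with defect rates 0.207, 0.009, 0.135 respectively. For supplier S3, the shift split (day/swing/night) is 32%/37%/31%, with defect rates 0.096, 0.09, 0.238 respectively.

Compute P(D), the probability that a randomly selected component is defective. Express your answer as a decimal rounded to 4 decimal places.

P(D) ≈ 0.1647

P(D|S1) = 0.04·0.147 + 0.85·0.21 + 0.11·0.082 = 0.00588 + 0.1785 + 0.00902 = 0.1934
P(D|S2) = 0.69·0.207 + 0.16·0.009 + 0.15·0.135 = 0.14283 + 0.00144 + 0.02025 = 0.16452
P(D|S3) = 0.32·0.096 + 0.37·0.09 + 0.31·0.238 = 0.03072 + 0.0333 + 0.07378 = 0.1378
Then overall,
P(D) = 0.32·0.1934 + 0.34·0.16452 + 0.34·0.1378
      = 0.061888 + 0.0559368 + 0.046852 = 0.1646768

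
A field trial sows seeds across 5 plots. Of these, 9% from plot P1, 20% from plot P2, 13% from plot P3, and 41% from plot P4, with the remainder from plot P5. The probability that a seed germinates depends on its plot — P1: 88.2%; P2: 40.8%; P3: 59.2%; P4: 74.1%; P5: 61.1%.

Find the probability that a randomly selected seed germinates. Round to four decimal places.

P(G) ≈ 0.6456

P(P5) = 1 − (0.09 + 0.2 + 0.13 + 0.41) = 0.17.
Summing over the partition,
P(G) = P(G|P1)·P(P1) + P(G|P2)·P(P2) + P(G|P3)·P(P3) + P(G|P4)·P(P4) + P(G|P5)·P(P5)
      = 0.882·0.09 + 0.408·0.2 + 0.592·0.13 + 0.741·0.41 + 0.611·0.17
      = 0.07938 + 0.0816 + 0.07696 + 0.30381 + 0.10387 = 0.64562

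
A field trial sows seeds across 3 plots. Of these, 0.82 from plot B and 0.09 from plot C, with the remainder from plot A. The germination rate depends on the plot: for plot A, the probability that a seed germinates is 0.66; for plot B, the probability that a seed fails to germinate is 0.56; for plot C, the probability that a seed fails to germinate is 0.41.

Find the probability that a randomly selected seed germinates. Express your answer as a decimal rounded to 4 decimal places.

0.4733

P(A) = 1 − (0.82 + 0.09) = 0.09.
P(G|B) = 1 − 0.56 = 0.44.
P(G|C) = 1 − 0.41 = 0.59.
P(G) = P(G|A)·P(A) + P(G|B)·P(B) + P(G|C)·P(C)
      = 0.66·0.09 + 0.44·0.82 + 0.59·0.09
      = 0.0594 + 0.3608 + 0.0531 = 0.4733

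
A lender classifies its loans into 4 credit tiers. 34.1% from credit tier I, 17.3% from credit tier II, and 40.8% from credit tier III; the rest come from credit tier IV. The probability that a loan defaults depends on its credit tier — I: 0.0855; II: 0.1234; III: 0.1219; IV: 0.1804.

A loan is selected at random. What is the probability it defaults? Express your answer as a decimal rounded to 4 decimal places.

0.1143

P(IV) = 1 − (0.341 + 0.173 + 0.408) = 0.078.
By the law of total probability,
P(D) = P(D|I)·P(I) + P(D|II)·P(II) + P(D|III)·P(III) + P(D|IV)·P(IV)
      = 0.0855·0.341 + 0.1234·0.173 + 0.1219·0.408 + 0.1804·0.078
      = 0.0291555 + 0.0213482 + 0.0497352 + 0.0140712 = 0.1143101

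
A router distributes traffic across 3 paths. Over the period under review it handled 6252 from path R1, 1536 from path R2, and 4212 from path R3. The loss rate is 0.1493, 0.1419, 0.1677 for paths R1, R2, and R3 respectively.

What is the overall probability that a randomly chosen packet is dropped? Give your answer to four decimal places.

Total: 6252 + 1536 + 4212 = 12000.
P(R1) = 6252/12000 = 0.521. P(R2) = 1536/12000 = 0.128. P(R3) = 4212/12000 = 0.351.
Using total probability over the partition,
P(L) = P(L|R1)·P(R1) + P(L|R2)·P(R2) + P(L|R3)·P(R3)
      = 0.1493·0.521 + 0.1419·0.128 + 0.1677·0.351
      = 0.0777853 + 0.0181632 + 0.0588627 = 0.1548112

P(L) ≈ 0.1548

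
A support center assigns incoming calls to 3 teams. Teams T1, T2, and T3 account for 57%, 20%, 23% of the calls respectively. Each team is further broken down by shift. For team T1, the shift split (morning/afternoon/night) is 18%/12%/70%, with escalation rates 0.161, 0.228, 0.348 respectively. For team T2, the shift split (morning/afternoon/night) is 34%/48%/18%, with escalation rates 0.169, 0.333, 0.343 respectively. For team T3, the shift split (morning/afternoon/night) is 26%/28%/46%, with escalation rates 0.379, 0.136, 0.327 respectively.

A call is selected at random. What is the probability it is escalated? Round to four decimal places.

P(E|T1) = 0.18·0.161 + 0.12·0.228 + 0.7·0.348 = 0.02898 + 0.02736 + 0.2436 = 0.29994
P(E|T2) = 0.34·0.169 + 0.48·0.333 + 0.18·0.343 = 0.05746 + 0.15984 + 0.06174 = 0.27904
P(E|T3) = 0.26·0.379 + 0.28·0.136 + 0.46·0.327 = 0.09854 + 0.03808 + 0.15042 = 0.28704
By total probability over the outer partition,
P(E) = 0.57·0.29994 + 0.2·0.27904 + 0.23·0.28704
      = 0.1709658 + 0.055808 + 0.0660192 = 0.292793

P(E) ≈ 0.2928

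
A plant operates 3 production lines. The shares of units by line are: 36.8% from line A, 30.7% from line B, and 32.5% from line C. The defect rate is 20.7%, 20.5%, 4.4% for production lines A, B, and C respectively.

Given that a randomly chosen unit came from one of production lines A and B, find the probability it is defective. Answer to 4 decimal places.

0.2061

Let S = {A, B}.
P(S) = 0.368 + 0.307 = 0.675.
P(D ∩ S) = 0.207·0.368 + 0.205·0.307 = 0.076176 + 0.062935 = 0.139111.
P(D | S) = 0.139111 / 0.675 = 0.206090…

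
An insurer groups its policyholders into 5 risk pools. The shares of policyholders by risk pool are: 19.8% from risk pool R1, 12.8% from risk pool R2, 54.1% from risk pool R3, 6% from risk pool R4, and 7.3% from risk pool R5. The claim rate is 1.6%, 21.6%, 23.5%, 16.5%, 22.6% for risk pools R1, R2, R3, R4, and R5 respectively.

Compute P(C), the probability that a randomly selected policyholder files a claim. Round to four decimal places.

P(C) ≈ 0.1843

Summing over the partition,
P(C) = P(C|R1)·P(R1) + P(C|R2)·P(R2) + P(C|R3)·P(R3) + P(C|R4)·P(R4) + P(C|R5)·P(R5)
      = 0.016·0.198 + 0.216·0.128 + 0.235·0.541 + 0.165·0.06 + 0.226·0.073
      = 0.003168 + 0.027648 + 0.127135 + 0.0099 + 0.016498 = 0.184349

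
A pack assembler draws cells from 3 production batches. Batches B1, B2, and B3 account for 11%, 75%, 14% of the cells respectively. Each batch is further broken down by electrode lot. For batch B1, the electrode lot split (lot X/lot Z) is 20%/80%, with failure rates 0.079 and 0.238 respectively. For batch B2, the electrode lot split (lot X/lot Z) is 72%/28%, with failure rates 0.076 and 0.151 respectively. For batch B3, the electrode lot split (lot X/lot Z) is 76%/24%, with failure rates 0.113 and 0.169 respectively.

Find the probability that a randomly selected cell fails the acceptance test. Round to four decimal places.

P(F|B1) = 0.2·0.079 + 0.8·0.238 = 0.0158 + 0.1904 = 0.2062
P(F|B2) = 0.72·0.076 + 0.28·0.151 = 0.05472 + 0.04228 = 0.097
P(F|B3) = 0.76·0.113 + 0.24·0.169 = 0.08588 + 0.04056 = 0.12644
Then overall,
P(F) = 0.11·0.2062 + 0.75·0.097 + 0.14·0.12644
      = 0.022682 + 0.07275 + 0.0177016 = 0.1131336

P(F) ≈ 0.1131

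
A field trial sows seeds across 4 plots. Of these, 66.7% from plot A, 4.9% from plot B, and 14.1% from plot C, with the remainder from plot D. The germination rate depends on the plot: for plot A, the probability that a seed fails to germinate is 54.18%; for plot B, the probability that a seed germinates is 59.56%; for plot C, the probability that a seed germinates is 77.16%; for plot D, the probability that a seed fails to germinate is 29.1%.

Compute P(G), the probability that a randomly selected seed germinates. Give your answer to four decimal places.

P(D) = 1 − (0.667 + 0.049 + 0.141) = 0.143.
P(G|A) = 1 − 0.5418 = 0.4582.
P(G|D) = 1 − 0.291 = 0.709.
P(G) = P(G|A)·P(A) + P(G|B)·P(B) + P(G|C)·P(C) + P(G|D)·P(D)
      = 0.4582·0.667 + 0.5956·0.049 + 0.7716·0.141 + 0.709·0.143
      = 0.3056194 + 0.0291844 + 0.1087956 + 0.101387 = 0.5449864

P(G) ≈ 0.5450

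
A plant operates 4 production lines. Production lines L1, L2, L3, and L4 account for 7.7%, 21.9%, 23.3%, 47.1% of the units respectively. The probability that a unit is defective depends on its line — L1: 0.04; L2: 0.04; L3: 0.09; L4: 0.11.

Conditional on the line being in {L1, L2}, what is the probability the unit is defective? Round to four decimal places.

P(D|S) ≈ 0.0400

Let S = {L1, L2}.
P(S) = 0.077 + 0.219 = 0.296.
P(D ∩ S) = 0.04·0.077 + 0.04·0.219 = 0.00308 + 0.00876 = 0.01184.
P(D | S) = 0.01184 / 0.296 = 0.040000…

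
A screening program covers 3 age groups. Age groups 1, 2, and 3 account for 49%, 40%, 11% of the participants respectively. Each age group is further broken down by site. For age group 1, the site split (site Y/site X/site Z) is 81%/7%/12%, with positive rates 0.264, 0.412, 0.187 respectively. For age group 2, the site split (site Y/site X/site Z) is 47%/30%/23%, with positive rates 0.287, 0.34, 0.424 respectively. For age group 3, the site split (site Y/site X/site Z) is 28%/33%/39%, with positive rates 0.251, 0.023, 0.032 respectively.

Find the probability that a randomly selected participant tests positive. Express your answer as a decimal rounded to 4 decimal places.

P(T) ≈ 0.2736

P(T|1) = 0.81·0.264 + 0.07·0.412 + 0.12·0.187 = 0.21384 + 0.02884 + 0.02244 = 0.26512
P(T|2) = 0.47·0.287 + 0.3·0.34 + 0.23·0.424 = 0.13489 + 0.102 + 0.09752 = 0.33441
P(T|3) = 0.28·0.251 + 0.33·0.023 + 0.39·0.032 = 0.07028 + 0.00759 + 0.01248 = 0.09035
Then overall,
P(T) = 0.49·0.26512 + 0.4·0.33441 + 0.11·0.09035
      = 0.1299088 + 0.133764 + 0.0099385 = 0.2736113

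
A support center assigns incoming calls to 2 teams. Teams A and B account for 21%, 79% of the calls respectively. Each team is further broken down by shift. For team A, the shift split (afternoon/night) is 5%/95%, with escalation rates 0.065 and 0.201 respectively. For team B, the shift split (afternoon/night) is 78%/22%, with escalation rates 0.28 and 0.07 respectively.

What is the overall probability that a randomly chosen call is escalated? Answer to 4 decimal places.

P(E|A) = 0.05·0.065 + 0.95·0.201 = 0.00325 + 0.19095 = 0.1942
P(E|B) = 0.78·0.28 + 0.22·0.07 = 0.2184 + 0.0154 = 0.2338
Then overall,
P(E) = 0.21·0.1942 + 0.79·0.2338
      = 0.040782 + 0.184702 = 0.225484

0.2255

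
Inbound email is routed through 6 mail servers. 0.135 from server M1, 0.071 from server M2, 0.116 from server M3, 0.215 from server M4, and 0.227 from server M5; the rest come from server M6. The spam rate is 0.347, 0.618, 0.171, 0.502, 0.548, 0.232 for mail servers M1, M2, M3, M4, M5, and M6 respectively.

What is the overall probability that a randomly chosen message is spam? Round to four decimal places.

P(M6) = 1 − (0.135 + 0.071 + 0.116 + 0.215 + 0.227) = 0.236.
P(S) = P(S|M1)·P(M1) + P(S|M2)·P(M2) + P(S|M3)·P(M3) + P(S|M4)·P(M4) + P(S|M5)·P(M5) + P(S|M6)·P(M6)
      = 0.347·0.135 + 0.618·0.071 + 0.171·0.116 + 0.502·0.215 + 0.548·0.227 + 0.232·0.236
      = 0.046845 + 0.043878 + 0.019836 + 0.10793 + 0.124396 + 0.054752 = 0.397637

0.3976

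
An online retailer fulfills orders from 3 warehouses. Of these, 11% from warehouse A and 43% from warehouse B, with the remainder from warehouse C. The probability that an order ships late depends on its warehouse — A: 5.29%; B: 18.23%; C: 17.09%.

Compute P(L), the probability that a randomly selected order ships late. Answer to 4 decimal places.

P(C) = 1 − (0.11 + 0.43) = 0.46.
By the law of total probability,
P(L) = P(L|A)·P(A) + P(L|B)·P(B) + P(L|C)·P(C)
      = 0.0529·0.11 + 0.1823·0.43 + 0.1709·0.46
      = 0.005819 + 0.078389 + 0.078614 = 0.162822

P(L) ≈ 0.1628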